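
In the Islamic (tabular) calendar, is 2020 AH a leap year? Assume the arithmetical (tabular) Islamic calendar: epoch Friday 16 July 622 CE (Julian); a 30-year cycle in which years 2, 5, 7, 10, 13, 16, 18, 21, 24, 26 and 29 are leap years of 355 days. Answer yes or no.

Year 2020 AH is year 10 of its 30-year cycle; leap positions are 2, 5, 7, 10, 13, 16, 18, 21, 24, 26, 29, so it is a leap year (355 days).

yes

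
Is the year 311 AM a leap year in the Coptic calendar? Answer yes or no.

311 mod 4 = 3; in the Coptic calendar a year is leap when year mod 4 = 3, so it is a leap year.

yes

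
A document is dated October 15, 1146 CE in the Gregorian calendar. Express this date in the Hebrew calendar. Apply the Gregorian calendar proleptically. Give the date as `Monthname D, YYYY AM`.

Julian Day Number of the source date = 2139915.
Converting JDN 2139915 to the Hebrew calendar gives 30 Tishrei 4907 AM.

Tishrei 30, 4907 AM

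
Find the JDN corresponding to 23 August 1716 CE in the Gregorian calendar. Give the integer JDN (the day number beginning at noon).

JDN 2451545 is 1 January 2000 CE (Gregorian); the target day is −103494 days from there, so JDN = 2348051.

2348051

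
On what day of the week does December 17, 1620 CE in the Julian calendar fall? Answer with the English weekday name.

Sunday

Equivalently 27 December 1620 Gregorian, JDN 2313114.
Since JDN mod 7 = 6 (0 = Monday), the day is Sunday.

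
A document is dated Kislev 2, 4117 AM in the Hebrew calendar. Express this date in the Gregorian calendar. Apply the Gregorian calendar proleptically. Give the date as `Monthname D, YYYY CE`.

Both dates share Julian Day Number 1851402; in the Gregorian calendar that is 12 November 356 CE.

November 12, 356 CE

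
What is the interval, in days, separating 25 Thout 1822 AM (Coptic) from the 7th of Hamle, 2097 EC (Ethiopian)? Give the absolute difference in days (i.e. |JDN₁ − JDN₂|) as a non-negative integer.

83

First date → JDN 2490174; second date → JDN 2490091.
The interval is |2490174 − 2490091| = 83 days.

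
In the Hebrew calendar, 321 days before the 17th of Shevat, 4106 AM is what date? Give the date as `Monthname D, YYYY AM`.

Adar 21, 4105 AM

Counting 321 days back from JDN 1847461 reaches JDN 1847140, which is Adar 21, 4105 AM.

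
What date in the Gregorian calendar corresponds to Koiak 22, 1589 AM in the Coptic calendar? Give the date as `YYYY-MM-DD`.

1872-12-30

Both dates share Julian Day Number 2405158; in the Gregorian calendar that is 30 December 1872 CE.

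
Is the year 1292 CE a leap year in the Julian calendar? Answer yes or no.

1292 mod 4 = 0, so it is a leap year in the Julian calendar.

yes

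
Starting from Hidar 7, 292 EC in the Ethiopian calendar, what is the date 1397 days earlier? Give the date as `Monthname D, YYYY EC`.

The starting date is JDN 1830575; 1830575 − 1397 = 1829178.
JDN 1829178 corresponds to Tir 11, 288 EC.

Tir 11, 288 EC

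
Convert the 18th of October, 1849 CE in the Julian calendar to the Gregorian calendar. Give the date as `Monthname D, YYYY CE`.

For dates in this range the Gregorian date is 12 days ahead of the Julian.
18 October 1849 Julian + 12 days → 30 October 1849 Gregorian.

October 30, 1849 CE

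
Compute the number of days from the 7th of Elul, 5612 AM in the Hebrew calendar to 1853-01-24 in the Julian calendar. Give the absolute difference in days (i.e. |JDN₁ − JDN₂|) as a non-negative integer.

167

JDN of the first date = 2397723.
JDN of the second date = 2397890.
|2397890 − 2397723| = 167.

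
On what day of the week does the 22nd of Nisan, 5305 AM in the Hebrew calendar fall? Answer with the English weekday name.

Saturday

In the proleptic Gregorian calendar this is 14 April 1545 (JDN 2285463).
Since JDN mod 7 = 5 (0 = Monday), the day is Saturday.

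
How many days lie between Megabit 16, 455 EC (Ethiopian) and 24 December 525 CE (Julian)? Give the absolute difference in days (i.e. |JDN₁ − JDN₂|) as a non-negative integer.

22933

First date → JDN 1890239; second date → JDN 1913172.
The interval is |1890239 − 1913172| = 22933 days.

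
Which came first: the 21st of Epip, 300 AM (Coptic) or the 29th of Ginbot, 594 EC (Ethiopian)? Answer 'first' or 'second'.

first

Converting both to JDN: 1934560 vs 1941082; the smaller is the first.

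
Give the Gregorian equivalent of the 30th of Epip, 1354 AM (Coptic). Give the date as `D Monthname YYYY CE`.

3 August 1638 CE

Julian Day Number of the source date = 2319542.
Converting JDN 2319542 to the Gregorian calendar gives 3 August 1638 CE.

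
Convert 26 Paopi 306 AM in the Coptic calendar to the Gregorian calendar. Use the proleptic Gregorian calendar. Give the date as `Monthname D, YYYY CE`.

Both dates share Julian Day Number 1936486; in the Gregorian calendar that is 25 October 589 CE.

October 25, 589 CE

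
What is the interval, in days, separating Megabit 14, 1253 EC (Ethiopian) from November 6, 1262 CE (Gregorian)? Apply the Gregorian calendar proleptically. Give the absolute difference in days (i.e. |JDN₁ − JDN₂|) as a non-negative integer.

JDN of the first date = 2181707.
JDN of the second date = 2182306.
|2182306 − 2181707| = 599.

599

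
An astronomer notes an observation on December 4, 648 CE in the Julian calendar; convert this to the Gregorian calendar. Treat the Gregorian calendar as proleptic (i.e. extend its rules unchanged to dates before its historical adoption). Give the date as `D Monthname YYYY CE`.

The Julian–Gregorian offset here is 3 days (Julian trailing).
4 December 648 Julian + 3 days → 7 December 648 Gregorian.

7 December 648 CE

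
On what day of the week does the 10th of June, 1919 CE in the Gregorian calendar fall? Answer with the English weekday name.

Tuesday

JDN 2422120 mod 7 = 1, and JDN 0 was a Monday, so this is a Tuesday.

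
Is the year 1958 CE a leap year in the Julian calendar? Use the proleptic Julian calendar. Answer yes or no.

no

1958 mod 4 = 2, so it is a common year in the Julian calendar.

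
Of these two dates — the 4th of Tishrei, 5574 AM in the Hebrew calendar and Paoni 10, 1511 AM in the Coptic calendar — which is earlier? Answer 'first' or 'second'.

second

The two dates have Julian Day Numbers 2383515 and 2376836 respectively.
Since 2376836 < 2383515, the second date comes first.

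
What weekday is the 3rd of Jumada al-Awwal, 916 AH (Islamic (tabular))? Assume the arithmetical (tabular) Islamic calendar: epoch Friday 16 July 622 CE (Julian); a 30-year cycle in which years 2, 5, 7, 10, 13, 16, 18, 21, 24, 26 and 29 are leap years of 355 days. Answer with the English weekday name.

Equivalently 18 August 1510 Gregorian, JDN 2272805.
JDN 2272805 mod 7 = 3, and JDN 0 was a Monday, so this is a Thursday.

Thursday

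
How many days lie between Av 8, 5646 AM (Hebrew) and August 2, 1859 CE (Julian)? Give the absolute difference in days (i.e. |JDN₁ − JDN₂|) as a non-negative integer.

First date → JDN 2410128; second date → JDN 2400271.
The interval is |2410128 − 2400271| = 9857 days.

9857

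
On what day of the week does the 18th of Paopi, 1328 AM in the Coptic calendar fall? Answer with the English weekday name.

Equivalently 26 October 1611 Gregorian, JDN 2309764.
JDN 2309764 mod 7 = 2, and JDN 0 was a Monday, so this is a Wednesday.

Wednesday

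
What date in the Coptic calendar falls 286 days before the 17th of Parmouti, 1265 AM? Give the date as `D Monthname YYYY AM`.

6 Epip 1264 AM

The starting date is JDN 2286932; 2286932 − 286 = 2286646.
JDN 2286646 corresponds to 6 Epip 1264 AM.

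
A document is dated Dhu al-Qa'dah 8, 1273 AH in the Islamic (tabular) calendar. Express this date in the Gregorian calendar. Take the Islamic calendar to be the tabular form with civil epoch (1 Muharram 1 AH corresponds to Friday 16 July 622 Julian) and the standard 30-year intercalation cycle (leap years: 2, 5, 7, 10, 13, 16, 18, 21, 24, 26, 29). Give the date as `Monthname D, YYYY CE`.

June 30, 1857 CE

Both dates share Julian Day Number 2399496; in the Gregorian calendar that is 30 June 1857 CE.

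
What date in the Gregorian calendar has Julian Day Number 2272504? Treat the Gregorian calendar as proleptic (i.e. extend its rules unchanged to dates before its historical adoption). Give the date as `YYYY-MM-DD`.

1509-10-21

JDN 2451545 is 1 Jan 2000; 2272504 is −179041 days from there.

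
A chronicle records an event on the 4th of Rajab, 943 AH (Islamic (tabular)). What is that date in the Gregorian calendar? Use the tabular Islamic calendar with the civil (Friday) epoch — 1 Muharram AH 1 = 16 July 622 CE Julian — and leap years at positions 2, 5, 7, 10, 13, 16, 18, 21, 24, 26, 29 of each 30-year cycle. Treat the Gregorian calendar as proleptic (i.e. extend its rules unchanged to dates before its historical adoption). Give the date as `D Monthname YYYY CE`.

Both dates share Julian Day Number 2282433; in the Gregorian calendar that is 27 December 1536 CE.

27 December 1536 CE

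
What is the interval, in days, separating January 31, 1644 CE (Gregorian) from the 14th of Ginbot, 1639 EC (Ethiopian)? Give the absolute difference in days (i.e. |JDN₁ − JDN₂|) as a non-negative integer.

First date → JDN 2321549; second date → JDN 2322753.
The interval is |2321549 − 2322753| = 1204 days.

1204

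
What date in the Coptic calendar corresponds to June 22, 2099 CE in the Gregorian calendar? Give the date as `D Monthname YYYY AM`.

Both dates share Julian Day Number 2487877; in the Coptic calendar that is 15 Paoni 1815 AM.

15 Paoni 1815 AM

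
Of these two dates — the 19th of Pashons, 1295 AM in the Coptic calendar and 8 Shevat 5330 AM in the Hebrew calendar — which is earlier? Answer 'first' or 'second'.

second

The two dates have Julian Day Numbers 2297921 and 2294514 respectively.
Since 2294514 < 2297921, the second date comes first.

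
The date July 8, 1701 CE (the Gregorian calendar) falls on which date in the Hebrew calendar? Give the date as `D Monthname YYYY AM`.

2 Tammuz 5461 AM

Both dates share Julian Day Number 2342526; in the Hebrew calendar that is 2 Tammuz 5461 AM.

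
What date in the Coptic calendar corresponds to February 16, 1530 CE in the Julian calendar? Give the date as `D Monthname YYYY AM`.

22 Meshir 1246 AM

The source date corresponds to 26 February 1530 in the proleptic Gregorian calendar (JDN 2279937).
That day falls on 22 Meshir 1246 AM in the Coptic calendar.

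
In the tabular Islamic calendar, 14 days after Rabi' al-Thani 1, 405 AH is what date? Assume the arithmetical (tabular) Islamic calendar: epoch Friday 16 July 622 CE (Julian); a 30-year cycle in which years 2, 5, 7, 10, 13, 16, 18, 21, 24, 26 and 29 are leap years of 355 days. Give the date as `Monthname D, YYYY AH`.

JDN of Rabi' al-Thani 1, 405 AH = 2091693.
2091693 + 14 = 2091707.
JDN 2091707 in the tabular Islamic calendar is Rabi' al-Thani 15, 405 AH.

Rabi' al-Thani 15, 405 AH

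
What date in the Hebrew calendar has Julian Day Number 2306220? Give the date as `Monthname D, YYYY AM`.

Shevat 20, 5362 AM

The Gregorian equivalent of JDN 2306220 is 11 February 1602.
In the Hebrew calendar that day is Shevat 20, 5362 AM.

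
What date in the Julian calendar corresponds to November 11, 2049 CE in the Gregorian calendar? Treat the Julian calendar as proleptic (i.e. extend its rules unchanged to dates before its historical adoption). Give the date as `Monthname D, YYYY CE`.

The Julian–Gregorian offset here is 13 days (Julian trailing).
11 November 2049 Gregorian − 13 days → 29 October 2049 Julian.

October 29, 2049 CE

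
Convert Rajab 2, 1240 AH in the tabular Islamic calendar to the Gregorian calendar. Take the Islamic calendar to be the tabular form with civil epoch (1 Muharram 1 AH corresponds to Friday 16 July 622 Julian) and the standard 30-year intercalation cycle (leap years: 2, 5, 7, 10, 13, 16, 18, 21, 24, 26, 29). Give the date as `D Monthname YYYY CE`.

Both dates share Julian Day Number 2387678; in the Gregorian calendar that is 20 February 1825 CE.

20 February 1825 CE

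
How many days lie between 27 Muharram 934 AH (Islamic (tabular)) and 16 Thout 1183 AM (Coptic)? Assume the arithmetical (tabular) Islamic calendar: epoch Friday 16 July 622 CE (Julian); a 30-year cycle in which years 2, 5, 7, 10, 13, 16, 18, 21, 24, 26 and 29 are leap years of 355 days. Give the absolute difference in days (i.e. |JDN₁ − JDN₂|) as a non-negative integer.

22320

First date → JDN 2279090; second date → JDN 2256770.
The interval is |2279090 − 2256770| = 22320 days.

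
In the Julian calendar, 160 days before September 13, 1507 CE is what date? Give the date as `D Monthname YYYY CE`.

6 April 1507 CE

Counting 160 days back from JDN 2271745 reaches JDN 2271585, which is 6 April 1507 CE.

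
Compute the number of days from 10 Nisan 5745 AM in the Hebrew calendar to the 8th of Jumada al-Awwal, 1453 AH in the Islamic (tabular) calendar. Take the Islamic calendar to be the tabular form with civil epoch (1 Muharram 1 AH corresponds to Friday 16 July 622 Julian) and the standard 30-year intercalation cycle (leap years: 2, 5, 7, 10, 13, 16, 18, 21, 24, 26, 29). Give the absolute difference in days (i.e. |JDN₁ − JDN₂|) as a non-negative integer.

16948

JDN of the first date = 2446157.
JDN of the second date = 2463105.
|2463105 − 2446157| = 16948.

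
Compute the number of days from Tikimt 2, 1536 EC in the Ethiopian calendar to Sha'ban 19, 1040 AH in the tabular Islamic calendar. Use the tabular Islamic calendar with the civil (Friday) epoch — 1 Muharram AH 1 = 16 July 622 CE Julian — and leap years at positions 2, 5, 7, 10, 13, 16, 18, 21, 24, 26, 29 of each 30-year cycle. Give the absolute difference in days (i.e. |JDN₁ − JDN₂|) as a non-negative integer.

First date → JDN 2284911; second date → JDN 2316852.
The interval is |2284911 − 2316852| = 31941 days.

31941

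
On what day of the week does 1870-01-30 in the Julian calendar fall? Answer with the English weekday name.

This is JDN 2404105 (11 February 1870 Gregorian).
JDN 2404105 mod 7 = 4, and JDN 0 was a Monday, so this is a Friday.

Friday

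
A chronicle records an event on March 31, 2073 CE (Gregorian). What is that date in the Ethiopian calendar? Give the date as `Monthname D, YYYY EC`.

Megabit 22, 2065 EC

Julian Day Number of the source date = 2478298.
Converting JDN 2478298 to the Ethiopian calendar gives 22 Megabit 2065 EC.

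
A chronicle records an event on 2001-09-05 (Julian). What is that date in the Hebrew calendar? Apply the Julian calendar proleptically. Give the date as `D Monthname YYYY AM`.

The source date corresponds to 18 September 2001 in the Gregorian calendar (JDN 2452171).
That day falls on 1 Tishrei 5762 AM in the Hebrew calendar.

1 Tishrei 5762 AM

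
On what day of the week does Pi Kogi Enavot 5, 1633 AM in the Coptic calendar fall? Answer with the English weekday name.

This is JDN 2421482 (10 September 1917 Gregorian).
Since JDN mod 7 = 0 (0 = Monday), the day is Monday.

Monday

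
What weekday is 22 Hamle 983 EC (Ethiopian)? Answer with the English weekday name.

Thursday

This is JDN 2083217 (21 July 991 Gregorian).
2083217 ≡ 3 (mod 7); counting from Monday = 0 gives Thursday.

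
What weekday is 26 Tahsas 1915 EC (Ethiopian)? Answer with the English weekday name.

This is JDN 2423424 (4 January 1923 Gregorian).
Since JDN mod 7 = 3 (0 = Monday), the day is Thursday.

Thursday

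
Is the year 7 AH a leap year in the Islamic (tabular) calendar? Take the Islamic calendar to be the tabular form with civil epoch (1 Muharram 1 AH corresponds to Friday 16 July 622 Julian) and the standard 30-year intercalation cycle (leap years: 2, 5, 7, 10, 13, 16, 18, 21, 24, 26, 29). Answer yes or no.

Year 7 AH is year 7 of its 30-year cycle; leap positions are 2, 5, 7, 10, 13, 16, 18, 21, 24, 26, 29, so it is a leap year (355 days).

yes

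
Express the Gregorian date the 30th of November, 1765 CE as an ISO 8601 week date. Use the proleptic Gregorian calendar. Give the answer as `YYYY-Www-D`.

1765-W48-6

The weekday is Saturday (ISO weekday 6).
That Saturday belongs to ISO week 48 of ISO year 1765.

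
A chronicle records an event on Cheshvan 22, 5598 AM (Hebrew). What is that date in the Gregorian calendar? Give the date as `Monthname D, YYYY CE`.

Both dates share Julian Day Number 2392334; in the Gregorian calendar that is 20 November 1837 CE.

November 20, 1837 CE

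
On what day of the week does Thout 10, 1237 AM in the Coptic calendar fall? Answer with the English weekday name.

Friday

This is JDN 2276488 (17 September 1520 Gregorian).
JDN 2276488 mod 7 = 4, and JDN 0 was a Monday, so this is a Friday.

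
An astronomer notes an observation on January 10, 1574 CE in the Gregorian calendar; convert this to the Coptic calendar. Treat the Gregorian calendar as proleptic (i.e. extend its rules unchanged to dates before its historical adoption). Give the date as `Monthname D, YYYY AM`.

Julian Day Number of the source date = 2295961.
Converting JDN 2295961 to the Coptic calendar gives 5 Tobi 1290 AM.

Tobi 5, 1290 AM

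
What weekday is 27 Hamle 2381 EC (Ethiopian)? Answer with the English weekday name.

In the Gregorian calendar this is 6 August 2389 (JDN 2593842).
2593842 ≡ 6 (mod 7); counting from Monday = 0 gives Sunday.

Sunday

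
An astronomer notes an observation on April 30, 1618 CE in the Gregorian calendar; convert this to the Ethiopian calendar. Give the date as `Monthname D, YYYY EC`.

Miyazya 25, 1610 EC

Julian Day Number of the source date = 2312142.
Converting JDN 2312142 to the Ethiopian calendar gives 25 Miyazya 1610 EC.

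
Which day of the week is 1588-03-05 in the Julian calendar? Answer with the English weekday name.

In the Gregorian calendar this is 15 March 1588 (JDN 2301139).
2301139 ≡ 1 (mod 7); counting from Monday = 0 gives Tuesday.

Tuesday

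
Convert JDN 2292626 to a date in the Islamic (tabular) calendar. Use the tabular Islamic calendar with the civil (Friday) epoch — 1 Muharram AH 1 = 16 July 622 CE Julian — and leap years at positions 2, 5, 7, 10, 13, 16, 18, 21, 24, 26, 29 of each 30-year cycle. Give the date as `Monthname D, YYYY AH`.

JDN 2292626 is 23 November 1564 in the proleptic Gregorian calendar.
In the tabular Islamic calendar that day is Rabi' al-Thani 8, 972 AH.

Rabi' al-Thani 8, 972 AH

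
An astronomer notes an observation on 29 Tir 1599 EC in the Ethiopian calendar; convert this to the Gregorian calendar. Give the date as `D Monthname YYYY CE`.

Julian Day Number of the source date = 2308038.
Converting JDN 2308038 to the Gregorian calendar gives 3 February 1607 CE.

3 February 1607 CE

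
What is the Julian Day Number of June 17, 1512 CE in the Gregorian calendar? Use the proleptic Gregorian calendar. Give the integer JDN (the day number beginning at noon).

JDN 2400001 is 17 November 1858 CE (Gregorian), MJD 0; the target day is −126527 days from there, so JDN = 2273474.

2273474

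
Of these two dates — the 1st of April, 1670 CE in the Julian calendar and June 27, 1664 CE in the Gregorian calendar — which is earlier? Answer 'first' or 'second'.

Converting both to JDN: 2331116 vs 2329002; the smaller is the second.

second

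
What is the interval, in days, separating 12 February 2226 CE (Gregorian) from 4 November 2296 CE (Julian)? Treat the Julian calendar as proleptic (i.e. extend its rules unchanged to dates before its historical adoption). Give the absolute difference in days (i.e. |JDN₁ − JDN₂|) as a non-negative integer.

JDN of the first date = 2534132.
JDN of the second date = 2559980.
|2559980 − 2534132| = 25848.

25848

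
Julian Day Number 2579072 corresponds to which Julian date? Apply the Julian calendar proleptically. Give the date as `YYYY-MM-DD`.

2349-02-11

JDN 2579072 is 27 February 2349 in the Gregorian calendar.
In the Julian calendar that day is 2349-02-11.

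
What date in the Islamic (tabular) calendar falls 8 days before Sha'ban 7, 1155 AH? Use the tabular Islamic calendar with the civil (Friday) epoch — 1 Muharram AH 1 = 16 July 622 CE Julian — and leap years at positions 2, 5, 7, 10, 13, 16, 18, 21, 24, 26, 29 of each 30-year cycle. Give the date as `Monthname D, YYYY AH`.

Rajab 29, 1155 AH

JDN of Sha'ban 7, 1155 AH = 2357592.
2357592 − 8 = 2357584.
JDN 2357584 in the tabular Islamic calendar is Rajab 29, 1155 AH.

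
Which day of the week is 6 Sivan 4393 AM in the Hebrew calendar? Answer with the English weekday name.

This is JDN 1952400 (22 May 633 Gregorian).
JDN 1952400 mod 7 = 2, and JDN 0 was a Monday, so this is a Wednesday.

Wednesday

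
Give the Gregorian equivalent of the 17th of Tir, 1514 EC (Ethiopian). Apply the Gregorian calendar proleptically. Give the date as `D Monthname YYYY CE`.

Both dates share Julian Day Number 2276980; in the Gregorian calendar that is 22 January 1522 CE.

22 January 1522 CE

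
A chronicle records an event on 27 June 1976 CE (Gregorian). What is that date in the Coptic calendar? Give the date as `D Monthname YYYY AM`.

20 Paoni 1692 AM

Both dates share Julian Day Number 2442957; in the Coptic calendar that is 20 Paoni 1692 AM.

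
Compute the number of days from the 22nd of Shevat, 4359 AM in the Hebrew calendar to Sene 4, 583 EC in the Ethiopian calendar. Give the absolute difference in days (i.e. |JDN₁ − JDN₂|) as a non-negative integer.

2797

JDN of the first date = 1939866.
JDN of the second date = 1937069.
|1937069 − 1939866| = 2797.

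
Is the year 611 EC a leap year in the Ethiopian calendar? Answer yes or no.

yes

611 mod 4 = 3; in the Ethiopian calendar a year is leap when year mod 4 = 3, so it is a leap year.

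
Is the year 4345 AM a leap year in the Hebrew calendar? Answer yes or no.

no

Hebrew year 4345 is year 13 of its 19-year Metonic cycle; leap years are at positions 3, 6, 8, 11, 14, 17, 19, so it is a common year (12 months).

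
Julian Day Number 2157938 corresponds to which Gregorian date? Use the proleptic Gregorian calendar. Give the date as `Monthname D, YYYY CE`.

JDN 2451545 is 1 Jan 2000; 2157938 is −293607 days from there.

February 18, 1196 CE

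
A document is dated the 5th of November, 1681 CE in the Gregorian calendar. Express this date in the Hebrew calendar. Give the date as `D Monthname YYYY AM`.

Both dates share Julian Day Number 2335342; in the Hebrew calendar that is 24 Cheshvan 5442 AM.

24 Cheshvan 5442 AM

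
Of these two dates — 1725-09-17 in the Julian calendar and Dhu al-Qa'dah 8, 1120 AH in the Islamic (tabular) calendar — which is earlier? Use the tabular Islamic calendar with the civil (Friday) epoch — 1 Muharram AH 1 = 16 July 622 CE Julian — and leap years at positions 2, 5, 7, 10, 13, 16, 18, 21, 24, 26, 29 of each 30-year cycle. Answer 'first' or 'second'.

First date → JDN 2351374; second date → JDN 2345278.
JDN 2345278 < JDN 2351374, so the second date is earlier.

second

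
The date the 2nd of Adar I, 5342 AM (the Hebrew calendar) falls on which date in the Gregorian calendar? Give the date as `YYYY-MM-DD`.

Both dates share Julian Day Number 2298908; in the Gregorian calendar that is 4 February 1582 CE.

1582-02-04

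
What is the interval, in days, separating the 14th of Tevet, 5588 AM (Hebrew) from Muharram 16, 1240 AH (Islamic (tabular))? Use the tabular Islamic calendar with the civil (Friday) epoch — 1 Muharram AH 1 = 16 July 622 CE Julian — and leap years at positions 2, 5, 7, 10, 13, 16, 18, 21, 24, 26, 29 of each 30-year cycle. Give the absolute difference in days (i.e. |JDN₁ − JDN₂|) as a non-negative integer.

JDN of the first date = 2388723.
JDN of the second date = 2387515.
|2387515 − 2388723| = 1208.

1208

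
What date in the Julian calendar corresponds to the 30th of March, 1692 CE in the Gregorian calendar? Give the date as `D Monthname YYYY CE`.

For dates in this range the Gregorian date is 10 days ahead of the Julian.
30 March 1692 Gregorian − 10 days → 20 March 1692 Julian.

20 March 1692 CE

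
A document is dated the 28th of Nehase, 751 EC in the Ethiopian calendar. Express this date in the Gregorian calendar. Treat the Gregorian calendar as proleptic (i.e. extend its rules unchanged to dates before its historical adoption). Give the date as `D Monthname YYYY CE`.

25 August 759 CE

Both dates share Julian Day Number 1998515; in the Gregorian calendar that is 25 August 759 CE.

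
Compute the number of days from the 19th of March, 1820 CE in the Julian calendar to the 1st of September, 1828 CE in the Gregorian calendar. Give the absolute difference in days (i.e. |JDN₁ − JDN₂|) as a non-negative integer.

3076

JDN of the first date = 2385891.
JDN of the second date = 2388967.
|2388967 − 2385891| = 3076.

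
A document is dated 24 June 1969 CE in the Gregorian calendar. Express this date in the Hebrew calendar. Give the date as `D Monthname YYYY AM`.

Both dates share Julian Day Number 2440397; in the Hebrew calendar that is 8 Tammuz 5729 AM.

8 Tammuz 5729 AM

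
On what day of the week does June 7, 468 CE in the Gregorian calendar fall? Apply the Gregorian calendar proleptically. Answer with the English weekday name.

Thursday

Since JDN mod 7 = 3 (0 = Monday), the day is Thursday.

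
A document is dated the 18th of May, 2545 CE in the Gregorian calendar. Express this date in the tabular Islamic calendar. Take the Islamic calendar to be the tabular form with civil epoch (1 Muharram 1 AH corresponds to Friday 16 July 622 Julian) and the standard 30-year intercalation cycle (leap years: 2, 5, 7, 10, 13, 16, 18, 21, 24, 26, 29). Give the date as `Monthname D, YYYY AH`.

Dhu al-Qa'dah 6, 1982 AH

Both dates share Julian Day Number 2650740; in the tabular Islamic calendar that is 6 Dhu al-Qa'dah 1982 AH.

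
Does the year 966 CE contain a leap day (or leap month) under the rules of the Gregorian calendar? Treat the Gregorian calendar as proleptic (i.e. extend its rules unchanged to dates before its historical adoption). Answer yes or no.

no

966 is not divisible by 4, so it is a common year.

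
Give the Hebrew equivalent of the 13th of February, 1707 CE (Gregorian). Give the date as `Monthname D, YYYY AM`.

Julian Day Number of the source date = 2344572.
Converting JDN 2344572 to the Hebrew calendar gives 11 Adar I 5467 AM.

Adar I 11, 5467 AM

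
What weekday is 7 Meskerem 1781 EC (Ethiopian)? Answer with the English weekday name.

In the Gregorian calendar this is 15 September 1788 (JDN 2374372).
JDN 2374372 mod 7 = 0, and JDN 0 was a Monday, so this is a Monday.

Monday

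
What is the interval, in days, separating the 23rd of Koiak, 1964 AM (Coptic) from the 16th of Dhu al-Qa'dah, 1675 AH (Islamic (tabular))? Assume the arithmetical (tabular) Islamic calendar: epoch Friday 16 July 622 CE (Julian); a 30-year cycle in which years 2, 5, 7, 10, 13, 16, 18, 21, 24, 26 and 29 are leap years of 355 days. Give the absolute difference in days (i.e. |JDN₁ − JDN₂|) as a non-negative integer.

168

First date → JDN 2542128; second date → JDN 2541960.
The interval is |2542128 − 2541960| = 168 days.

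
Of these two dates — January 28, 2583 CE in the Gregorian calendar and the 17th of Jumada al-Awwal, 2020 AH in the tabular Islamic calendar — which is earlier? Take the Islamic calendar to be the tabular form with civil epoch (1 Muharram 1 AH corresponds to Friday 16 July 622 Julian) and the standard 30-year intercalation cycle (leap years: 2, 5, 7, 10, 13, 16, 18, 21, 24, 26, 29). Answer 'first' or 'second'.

First date → JDN 2664509; second date → JDN 2664040.
JDN 2664040 < JDN 2664509, so the second date is earlier.

second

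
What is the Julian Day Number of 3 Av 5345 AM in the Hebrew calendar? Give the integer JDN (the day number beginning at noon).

2300179

Equivalently 29 July 1585 (Gregorian).
JDN 2451545 is 1 January 2000 CE (Gregorian); the target day is −151366 days from there, so JDN = 2300179.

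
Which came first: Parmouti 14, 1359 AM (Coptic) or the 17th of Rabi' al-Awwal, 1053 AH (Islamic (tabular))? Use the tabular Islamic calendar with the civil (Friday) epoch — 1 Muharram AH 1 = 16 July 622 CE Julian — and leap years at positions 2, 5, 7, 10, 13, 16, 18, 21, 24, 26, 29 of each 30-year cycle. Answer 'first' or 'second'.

The two dates have Julian Day Numbers 2321262 and 2321309 respectively.
Since 2321262 < 2321309, the first date comes first.

first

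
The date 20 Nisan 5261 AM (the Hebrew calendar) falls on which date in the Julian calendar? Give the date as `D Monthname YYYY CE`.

The source date corresponds to 18 April 1501 in the proleptic Gregorian calendar (JDN 2269396).
That day falls on 8 April 1501 CE in the Julian calendar.

8 April 1501 CE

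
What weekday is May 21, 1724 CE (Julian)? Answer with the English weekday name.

In the Gregorian calendar this is 1 June 1724 (JDN 2350890).
2350890 ≡ 3 (mod 7); counting from Monday = 0 gives Thursday.

Thursday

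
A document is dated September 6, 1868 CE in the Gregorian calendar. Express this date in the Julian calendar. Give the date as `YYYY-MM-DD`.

The Julian–Gregorian offset here is 12 days (Julian trailing).
6 September 1868 Gregorian − 12 days → 25 August 1868 Julian.

1868-08-25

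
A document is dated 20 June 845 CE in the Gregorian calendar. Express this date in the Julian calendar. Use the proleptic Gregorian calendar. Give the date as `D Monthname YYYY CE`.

At this point the Julian calendar is 4 days behind the Gregorian.
20 June 845 Gregorian − 4 days → 16 June 845 Julian.

16 June 845 CE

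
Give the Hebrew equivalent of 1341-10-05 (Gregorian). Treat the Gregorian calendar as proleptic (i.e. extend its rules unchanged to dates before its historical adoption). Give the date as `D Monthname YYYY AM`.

15 Tishrei 5102 AM

Both dates share Julian Day Number 2211128; in the Hebrew calendar that is 15 Tishrei 5102 AM.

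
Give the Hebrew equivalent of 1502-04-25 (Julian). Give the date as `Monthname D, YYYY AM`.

Iyar 17, 5262 AM

The source date corresponds to 5 May 1502 in the proleptic Gregorian calendar (JDN 2269778).
That day falls on 17 Iyar 5262 AM in the Hebrew calendar.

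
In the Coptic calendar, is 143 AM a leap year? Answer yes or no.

yes

143 mod 4 = 3; in the Coptic calendar a year is leap when year mod 4 = 3, so it is a leap year.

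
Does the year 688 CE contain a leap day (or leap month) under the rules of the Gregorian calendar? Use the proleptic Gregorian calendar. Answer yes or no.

688 is divisible by 4 and not by 100, so it is a leap year.

yes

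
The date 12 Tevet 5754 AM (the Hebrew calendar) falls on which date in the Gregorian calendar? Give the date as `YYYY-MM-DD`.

Julian Day Number of the source date = 2449348.
Converting JDN 2449348 to the Gregorian calendar gives 26 December 1993 CE.

1993-12-26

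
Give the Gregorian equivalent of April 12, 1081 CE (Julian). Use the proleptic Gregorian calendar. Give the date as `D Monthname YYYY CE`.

The Julian–Gregorian offset here is 6 days (Julian trailing).
12 April 1081 Julian + 6 days → 18 April 1081 Gregorian.

18 April 1081 CE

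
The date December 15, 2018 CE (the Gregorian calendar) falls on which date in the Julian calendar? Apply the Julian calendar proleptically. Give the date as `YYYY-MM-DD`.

2018-12-02

For dates in this range the Gregorian date is 13 days ahead of the Julian.
15 December 2018 Gregorian − 13 days → 2 December 2018 Julian.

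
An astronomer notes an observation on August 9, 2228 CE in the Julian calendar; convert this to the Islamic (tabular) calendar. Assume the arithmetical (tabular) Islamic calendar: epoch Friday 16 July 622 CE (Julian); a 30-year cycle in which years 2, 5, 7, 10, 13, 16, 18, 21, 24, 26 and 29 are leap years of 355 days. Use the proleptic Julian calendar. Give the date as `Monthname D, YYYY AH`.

Julian Day Number of the source date = 2535056.
Converting JDN 2535056 to the tabular Islamic calendar gives 22 Jumada al-Awwal 1656 AH.

Jumada al-Awwal 22, 1656 AH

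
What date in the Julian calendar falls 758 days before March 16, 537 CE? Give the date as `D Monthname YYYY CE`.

17 February 535 CE

The starting date is JDN 1917272; 1917272 − 758 = 1916514.
JDN 1916514 corresponds to 17 February 535 CE.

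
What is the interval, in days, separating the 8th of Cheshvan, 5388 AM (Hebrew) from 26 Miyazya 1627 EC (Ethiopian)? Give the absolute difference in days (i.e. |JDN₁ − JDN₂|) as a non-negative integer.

First date → JDN 2315600; second date → JDN 2318352.
The interval is |2315600 − 2318352| = 2752 days.

2752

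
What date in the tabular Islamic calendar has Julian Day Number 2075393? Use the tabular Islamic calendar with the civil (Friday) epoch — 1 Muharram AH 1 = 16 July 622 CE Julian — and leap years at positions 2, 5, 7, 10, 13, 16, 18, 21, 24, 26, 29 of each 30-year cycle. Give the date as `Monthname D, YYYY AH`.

Rabi' al-Thani 2, 359 AH

JDN 2075393 is 17 February 970 in the proleptic Gregorian calendar.
In the tabular Islamic calendar that day is Rabi' al-Thani 2, 359 AH.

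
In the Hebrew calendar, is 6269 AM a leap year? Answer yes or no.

Hebrew year 6269 is year 18 of its 19-year Metonic cycle; leap years are at positions 3, 6, 8, 11, 14, 17, 19, so it is a common year (12 months).

no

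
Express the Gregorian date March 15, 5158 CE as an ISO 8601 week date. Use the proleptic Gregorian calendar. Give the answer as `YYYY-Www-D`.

5158-W11-6

The weekday is Saturday (ISO weekday 6).
That Saturday belongs to ISO week 11 of ISO year 5158.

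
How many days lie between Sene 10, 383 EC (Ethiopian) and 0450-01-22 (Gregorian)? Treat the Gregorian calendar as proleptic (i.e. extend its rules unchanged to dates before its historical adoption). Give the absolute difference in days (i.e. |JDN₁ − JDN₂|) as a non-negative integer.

21416

First date → JDN 1864025; second date → JDN 1885441.
The interval is |1864025 − 1885441| = 21416 days.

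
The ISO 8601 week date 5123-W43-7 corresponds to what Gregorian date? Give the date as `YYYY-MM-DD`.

5123-10-28

ISO week 1 of 5123 is the week containing the first Thursday of 5123.
Week 43, day 7 (Sunday) lands on 5123-10-28.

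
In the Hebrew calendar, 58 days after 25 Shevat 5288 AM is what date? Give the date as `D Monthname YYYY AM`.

Counting 58 days forward from JDN 2279175 reaches JDN 2279233, which is 23 Adar II 5288 AM.

23 Adar II 5288 AM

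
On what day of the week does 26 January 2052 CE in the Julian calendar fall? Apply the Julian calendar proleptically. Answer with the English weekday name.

Thursday

Equivalently 8 February 2052 Gregorian, JDN 2470576.
Since JDN mod 7 = 3 (0 = Monday), the day is Thursday.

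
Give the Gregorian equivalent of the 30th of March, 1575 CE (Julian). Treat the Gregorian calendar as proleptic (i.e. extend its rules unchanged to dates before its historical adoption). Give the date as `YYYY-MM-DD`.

1575-04-09

For dates in this range the Gregorian date is 10 days ahead of the Julian.
30 March 1575 Julian + 10 days → 9 April 1575 Gregorian.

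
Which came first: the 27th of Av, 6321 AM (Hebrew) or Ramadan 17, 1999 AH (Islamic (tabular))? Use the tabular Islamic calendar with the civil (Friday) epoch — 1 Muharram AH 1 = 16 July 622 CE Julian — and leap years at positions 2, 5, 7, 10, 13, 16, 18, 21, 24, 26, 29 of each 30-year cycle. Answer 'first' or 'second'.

first

First date → JDN 2656668; second date → JDN 2656717.
JDN 2656668 < JDN 2656717, so the first date is earlier.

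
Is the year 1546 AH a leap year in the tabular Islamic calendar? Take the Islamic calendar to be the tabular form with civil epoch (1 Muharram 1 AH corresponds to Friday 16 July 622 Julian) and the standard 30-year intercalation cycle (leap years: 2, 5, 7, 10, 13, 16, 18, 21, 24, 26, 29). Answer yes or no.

yes

Year 1546 AH is year 16 of its 30-year cycle; leap positions are 2, 5, 7, 10, 13, 16, 18, 21, 24, 26, 29, so it is a leap year (355 days).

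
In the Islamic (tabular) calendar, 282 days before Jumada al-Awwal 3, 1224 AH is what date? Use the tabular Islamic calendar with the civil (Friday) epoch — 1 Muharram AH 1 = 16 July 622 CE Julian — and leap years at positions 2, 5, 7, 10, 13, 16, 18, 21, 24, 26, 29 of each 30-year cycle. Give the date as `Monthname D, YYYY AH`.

JDN of Jumada al-Awwal 3, 1224 AH = 2381950.
2381950 − 282 = 2381668.
JDN 2381668 in the tabular Islamic calendar is Rajab 16, 1223 AH.

Rajab 16, 1223 AH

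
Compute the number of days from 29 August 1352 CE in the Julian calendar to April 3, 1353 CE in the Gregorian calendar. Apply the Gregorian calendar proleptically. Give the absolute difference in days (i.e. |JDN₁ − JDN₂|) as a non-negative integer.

209

First date → JDN 2215117; second date → JDN 2215326.
The interval is |2215117 − 2215326| = 209 days.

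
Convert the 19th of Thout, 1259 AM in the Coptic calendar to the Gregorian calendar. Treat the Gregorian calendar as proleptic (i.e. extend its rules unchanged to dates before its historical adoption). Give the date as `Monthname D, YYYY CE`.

September 26, 1542 CE

Both dates share Julian Day Number 2284532; in the Gregorian calendar that is 26 September 1542 CE.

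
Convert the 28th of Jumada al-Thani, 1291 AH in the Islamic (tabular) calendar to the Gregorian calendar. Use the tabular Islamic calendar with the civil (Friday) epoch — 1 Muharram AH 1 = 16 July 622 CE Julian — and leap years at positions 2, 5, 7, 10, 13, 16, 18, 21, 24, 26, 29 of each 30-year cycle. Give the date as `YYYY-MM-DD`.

Julian Day Number of the source date = 2405748.
Converting JDN 2405748 to the Gregorian calendar gives 12 August 1874 CE.

1874-08-12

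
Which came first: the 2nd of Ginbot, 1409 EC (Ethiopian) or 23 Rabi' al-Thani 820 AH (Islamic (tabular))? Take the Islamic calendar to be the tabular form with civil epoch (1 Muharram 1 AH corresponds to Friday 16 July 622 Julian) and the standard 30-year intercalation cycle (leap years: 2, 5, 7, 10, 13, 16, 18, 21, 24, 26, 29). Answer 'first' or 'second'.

First date → JDN 2238734; second date → JDN 2238777.
JDN 2238734 < JDN 2238777, so the first date is earlier.

first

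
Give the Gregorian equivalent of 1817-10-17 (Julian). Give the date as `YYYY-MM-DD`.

1817-10-29

For dates in this range the Gregorian date is 12 days ahead of the Julian.
17 October 1817 Julian + 12 days → 29 October 1817 Gregorian.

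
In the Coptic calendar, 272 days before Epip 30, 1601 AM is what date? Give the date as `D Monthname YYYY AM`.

28 Paopi 1601 AM

The starting date is JDN 2409759; 2409759 − 272 = 2409487.
JDN 2409487 corresponds to 28 Paopi 1601 AM.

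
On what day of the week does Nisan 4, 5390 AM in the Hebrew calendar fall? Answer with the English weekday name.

Sunday

This is JDN 2316481 (17 March 1630 Gregorian).
2316481 ≡ 6 (mod 7); counting from Monday = 0 gives Sunday.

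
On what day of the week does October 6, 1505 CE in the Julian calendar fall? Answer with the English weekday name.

Monday

Equivalently 16 October 1505 Gregorian, JDN 2271038.
JDN 2271038 mod 7 = 0, and JDN 0 was a Monday, so this is a Monday.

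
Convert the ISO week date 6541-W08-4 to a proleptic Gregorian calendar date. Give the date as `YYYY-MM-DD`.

6541-02-23

ISO week 1 of 6541 is the week containing the first Thursday of 6541.
Week 8, day 4 (Thursday) lands on 6541-02-23.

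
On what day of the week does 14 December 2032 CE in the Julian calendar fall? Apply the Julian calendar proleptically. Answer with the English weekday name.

Equivalently 27 December 2032 Gregorian, JDN 2463594.
2463594 ≡ 0 (mod 7); counting from Monday = 0 gives Monday.

Monday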